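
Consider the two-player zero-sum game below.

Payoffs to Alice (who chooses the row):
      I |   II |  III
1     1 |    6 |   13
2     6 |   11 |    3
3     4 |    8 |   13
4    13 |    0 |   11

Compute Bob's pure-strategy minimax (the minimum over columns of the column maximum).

11

The worst case (largest entry) in each column is I: 13, II: 11, III: 13.
The best (smallest) of these is 11.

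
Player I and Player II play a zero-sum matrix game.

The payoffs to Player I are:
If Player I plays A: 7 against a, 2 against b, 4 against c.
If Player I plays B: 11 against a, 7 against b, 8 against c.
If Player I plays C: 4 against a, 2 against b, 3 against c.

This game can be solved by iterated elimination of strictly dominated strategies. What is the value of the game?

Row A is strictly dominated by row B (11>7, 7>2, 8>4); eliminate A.
Column c is strictly dominated by b for Player II (7<8, 2<3); eliminate c.
Column a is strictly dominated by b for Player II (7<11, 2<4); eliminate a.
Row C is strictly dominated by row B (7>2); eliminate C.
Only (B, b) remains, with payoff 7.

7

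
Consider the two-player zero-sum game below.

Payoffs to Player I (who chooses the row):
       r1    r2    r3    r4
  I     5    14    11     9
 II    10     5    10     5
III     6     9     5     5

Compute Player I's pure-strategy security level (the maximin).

The worst-case payoff for each row is I: 5, II: 5, III: 5.
The best of these is 5.

5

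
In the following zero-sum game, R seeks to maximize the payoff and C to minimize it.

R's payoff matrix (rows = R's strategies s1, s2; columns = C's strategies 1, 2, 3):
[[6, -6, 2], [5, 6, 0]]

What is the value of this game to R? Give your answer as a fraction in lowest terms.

Column 1 is strictly dominated by 3 for C (it gives R more in every row).
The remaining 2×2 game on (s1, s2) × (2, 3) has no saddle point. Let R play s1 with probability p; indifference gives −6p + 6(1−p) = 2p, so p = 3/7.
Similarly C's optimal q on 2 is 1/7, and the value is -6·(1/7) + (2)·(6/7) = 6/7.

6/7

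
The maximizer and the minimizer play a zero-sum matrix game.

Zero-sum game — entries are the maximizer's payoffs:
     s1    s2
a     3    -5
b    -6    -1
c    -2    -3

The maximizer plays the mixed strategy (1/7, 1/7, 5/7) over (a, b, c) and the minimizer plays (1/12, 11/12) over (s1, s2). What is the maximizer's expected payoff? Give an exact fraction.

-61/21

Against (1/12, 11/12), each row's expected payoff is a: -13/3; b: -17/12; c: -35/12.
Taking the (1/7, 1/7, 5/7)-weighted average: (1/7)·(-13/3) + (1/7)·(-17/12) + (5/7)·(-35/12) = -61/21.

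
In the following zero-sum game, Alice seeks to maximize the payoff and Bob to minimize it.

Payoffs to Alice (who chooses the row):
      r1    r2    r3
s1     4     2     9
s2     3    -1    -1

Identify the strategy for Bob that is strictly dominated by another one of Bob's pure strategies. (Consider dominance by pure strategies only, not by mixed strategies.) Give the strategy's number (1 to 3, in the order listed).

1

Bob prefers columns that give Alice less. Compare r1 with r2: 2 < 4, -1 < 3.
So r2 strictly dominates r1 for Bob; r1 is strictly dominated.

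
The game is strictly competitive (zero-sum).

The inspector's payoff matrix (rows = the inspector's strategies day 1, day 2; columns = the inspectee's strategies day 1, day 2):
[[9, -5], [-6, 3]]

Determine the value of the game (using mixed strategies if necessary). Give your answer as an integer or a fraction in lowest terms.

Row minima are -5 and -6, so the inspector's maximin is -5; column maxima are 9 and 3, so the inspectee's minimax is 3. These differ, so the equilibrium is in mixed strategies.
Let the inspector play day 1 with probability p. The inspectee is indifferent when 9p − 6(1−p) = −5p + 3(1−p), giving p = 9/23.
Let the inspectee play day 1 with probability q. The inspector is indifferent when 9q − 5(1−q) = −6q + 3(1−q), giving q = 8/23.
The value is 9·(8/23) + (-5)·(15/23) = -3/23.

-3/23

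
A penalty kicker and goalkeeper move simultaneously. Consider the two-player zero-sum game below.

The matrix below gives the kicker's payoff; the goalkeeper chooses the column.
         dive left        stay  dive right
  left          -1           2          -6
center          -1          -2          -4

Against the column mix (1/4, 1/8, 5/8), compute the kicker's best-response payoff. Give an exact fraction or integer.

-3

left: (-1)·(1/4) + (2)·(1/8) + (-6)·(5/8) = -15/4.
center: (-1)·(1/4) + (-2)·(1/8) + (-4)·(5/8) = -3.
The best pure response is center with expected payoff -3.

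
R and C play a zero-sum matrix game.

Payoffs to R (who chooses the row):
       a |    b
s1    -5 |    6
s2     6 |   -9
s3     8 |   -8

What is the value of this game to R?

Row s2 is strictly dominated by row s3, so R never plays it.
The remaining 2×2 game on (s1, s3) × (a, b) has no saddle point. Let R play s1 with probability p; indifference gives −5p + 8(1−p) = 6p − 8(1−p), so p = 16/27.
Similarly C's optimal q on a is 14/27, and the value is -5·(14/27) + (6)·(13/27) = 8/27.

8/27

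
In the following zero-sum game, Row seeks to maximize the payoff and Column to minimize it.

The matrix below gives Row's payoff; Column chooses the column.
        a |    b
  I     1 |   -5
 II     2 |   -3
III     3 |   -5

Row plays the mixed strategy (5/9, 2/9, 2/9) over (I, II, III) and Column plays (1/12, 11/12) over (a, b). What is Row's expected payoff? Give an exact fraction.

Against (1/12, 11/12), each row's expected payoff is I: -9/2; II: -31/12; III: -13/3.
Taking the (5/9, 2/9, 2/9)-weighted average: (5/9)·(-9/2) + (2/9)·(-31/12) + (2/9)·(-13/3) = -109/27.

-109/27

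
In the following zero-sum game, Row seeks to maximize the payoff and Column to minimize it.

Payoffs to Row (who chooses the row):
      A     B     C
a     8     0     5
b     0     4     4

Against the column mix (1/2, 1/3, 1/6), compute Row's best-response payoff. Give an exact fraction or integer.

a: (8)·(1/2) + (0)·(1/3) + (5)·(1/6) = 29/6.
b: (0)·(1/2) + (4)·(1/3) + (4)·(1/6) = 2.
The best pure response is a with expected payoff 29/6.

29/6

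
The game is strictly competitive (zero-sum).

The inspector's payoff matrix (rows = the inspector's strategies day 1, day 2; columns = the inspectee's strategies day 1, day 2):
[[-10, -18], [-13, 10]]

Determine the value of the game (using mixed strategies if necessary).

Row minima are -18 and -13, so the inspector's maximin is -13; column maxima are -10 and 10, so the inspectee's minimax is -10. These differ, so the equilibrium is in mixed strategies.
Let the inspector play day 1 with probability p. The inspectee is indifferent when −10p − 13(1−p) = −18p + 10(1−p), giving p = 23/31.
Let the inspectee play day 1 with probability q. The inspector is indifferent when −10q − 18(1−q) = −13q + 10(1−q), giving q = 28/31.
The value is -10·(28/31) + (-18)·(3/31) = -334/31.

-334/31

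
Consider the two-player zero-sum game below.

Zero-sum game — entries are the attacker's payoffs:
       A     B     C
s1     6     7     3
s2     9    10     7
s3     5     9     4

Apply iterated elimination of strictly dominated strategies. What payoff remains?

7

Row s3 is strictly dominated by row s2 (9>5, 10>9, 7>4); eliminate s3.
Column B is strictly dominated by A for the defender (6<7, 9<10); eliminate B.
Row s1 is strictly dominated by row s2 (9>6, 7>3); eliminate s1.
Column A is strictly dominated by C for the defender (7<9); eliminate A.
Only (s2, C) remains, with payoff 7.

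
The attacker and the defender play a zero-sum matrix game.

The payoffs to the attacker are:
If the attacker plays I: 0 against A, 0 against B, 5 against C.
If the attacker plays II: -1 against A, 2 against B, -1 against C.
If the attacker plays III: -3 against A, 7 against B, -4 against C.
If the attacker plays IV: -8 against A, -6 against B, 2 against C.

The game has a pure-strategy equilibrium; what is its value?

0

Row minima: 0, -1, -4, -8 → the attacker's maximin is 0.
Column maxima: 0, 7, 5 → the defender's minimax is 0.
They coincide at (I, A), so the value is 0.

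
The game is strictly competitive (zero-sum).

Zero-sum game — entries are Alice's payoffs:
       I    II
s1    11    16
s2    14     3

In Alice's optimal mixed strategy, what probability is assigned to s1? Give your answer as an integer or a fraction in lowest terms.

11/16

Row minima are 11 and 3, so Alice's maximin is 11; column maxima are 14 and 16, so Bob's minimax is 14. These differ, so the equilibrium is in mixed strategies.
Let Alice play s1 with probability p. Bob is indifferent when 11p + 14(1−p) = 16p + 3(1−p), giving p = 11/16.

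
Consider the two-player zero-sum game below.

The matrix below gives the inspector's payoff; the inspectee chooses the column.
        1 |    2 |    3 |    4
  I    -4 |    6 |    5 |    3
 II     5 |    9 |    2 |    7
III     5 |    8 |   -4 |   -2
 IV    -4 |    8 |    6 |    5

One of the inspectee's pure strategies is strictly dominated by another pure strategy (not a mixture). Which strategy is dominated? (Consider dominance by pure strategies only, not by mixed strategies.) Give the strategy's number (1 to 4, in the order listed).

The inspectee prefers columns that give the inspector less. Compare 2 with 1: -4 < 6, 5 < 9, 5 < 8, -4 < 8.
So 1 strictly dominates 2 for the inspectee; 2 is strictly dominated.

2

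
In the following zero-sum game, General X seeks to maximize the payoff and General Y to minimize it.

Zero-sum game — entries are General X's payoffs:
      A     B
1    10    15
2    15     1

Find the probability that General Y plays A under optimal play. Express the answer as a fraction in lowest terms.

14/19

Row minima are 10 and 1, so General X's maximin is 10; column maxima are 15 and 15, so General Y's minimax is 15. These differ, so the equilibrium is in mixed strategies.
Let General Y play A with probability q. General X is indifferent when 10q + 15(1−q) = 15q + (1−q), giving q = 14/19.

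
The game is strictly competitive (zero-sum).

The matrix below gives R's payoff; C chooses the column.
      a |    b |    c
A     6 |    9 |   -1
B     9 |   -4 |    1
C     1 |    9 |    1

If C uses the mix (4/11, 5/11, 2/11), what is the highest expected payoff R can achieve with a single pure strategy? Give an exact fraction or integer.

A: (6)·(4/11) + (9)·(5/11) + (-1)·(2/11) = 67/11.
B: (9)·(4/11) + (-4)·(5/11) + (1)·(2/11) = 18/11.
C: (1)·(4/11) + (9)·(5/11) + (1)·(2/11) = 51/11.
The best pure response is A with expected payoff 67/11.

67/11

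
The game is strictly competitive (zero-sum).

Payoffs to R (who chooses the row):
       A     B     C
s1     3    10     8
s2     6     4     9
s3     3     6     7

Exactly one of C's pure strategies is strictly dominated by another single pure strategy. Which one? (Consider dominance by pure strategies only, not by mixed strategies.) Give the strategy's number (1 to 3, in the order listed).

3

C prefers columns that give R less. Compare C with A: 3 < 8, 6 < 9, 3 < 7.
So A strictly dominates C for C; C is strictly dominated.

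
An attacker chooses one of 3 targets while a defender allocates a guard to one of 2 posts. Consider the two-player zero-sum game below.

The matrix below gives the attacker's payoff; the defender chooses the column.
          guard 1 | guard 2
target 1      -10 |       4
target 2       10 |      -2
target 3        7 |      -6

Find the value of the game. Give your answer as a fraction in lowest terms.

10/13

Row target 3 is strictly dominated by row target 2, so the attacker never plays it.
The remaining 2×2 game on (target 1, target 2) × (guard 1, guard 2) has no saddle point. Let the attacker play target 1 with probability p; indifference gives −10p + 10(1−p) = 4p − 2(1−p), so p = 6/13.
Similarly the defender's optimal q on guard 1 is 3/13, and the value is -10·(3/13) + (4)·(10/13) = 10/13.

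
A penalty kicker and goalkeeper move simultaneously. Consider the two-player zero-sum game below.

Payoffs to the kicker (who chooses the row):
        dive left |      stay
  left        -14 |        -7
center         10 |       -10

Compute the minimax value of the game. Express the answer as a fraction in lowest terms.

Row minima are -14 and -10, so the kicker's maximin is -10; column maxima are 10 and -7, so the goalkeeper's minimax is -7. These differ, so the equilibrium is in mixed strategies.
Let the kicker play left with probability p. The goalkeeper is indifferent when −14p + 10(1−p) = −7p − 10(1−p), giving p = 20/27.
Let the goalkeeper play dive left with probability q. The kicker is indifferent when −14q − 7(1−q) = 10q − 10(1−q), giving q = 1/9.
The value is -14·(1/9) + (-7)·(8/9) = -70/9.

-70/9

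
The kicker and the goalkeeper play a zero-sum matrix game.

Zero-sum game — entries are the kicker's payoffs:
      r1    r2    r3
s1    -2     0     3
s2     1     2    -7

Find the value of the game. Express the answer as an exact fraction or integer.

-11/13

Column r2 is strictly dominated by r1 for the goalkeeper (it gives the kicker more in every row).
The remaining 2×2 game on (s1, s2) × (r1, r3) has no saddle point. Let the kicker play s1 with probability p; indifference gives −2p + (1−p) = 3p − 7(1−p), so p = 8/13.
Similarly the goalkeeper's optimal q on r1 is 10/13, and the value is -2·(10/13) + (3)·(3/13) = -11/13.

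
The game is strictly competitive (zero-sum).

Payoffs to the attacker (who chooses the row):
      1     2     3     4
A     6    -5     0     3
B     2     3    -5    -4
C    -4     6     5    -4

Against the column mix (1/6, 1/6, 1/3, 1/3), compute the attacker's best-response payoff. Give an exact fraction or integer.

A: (6)·(1/6) + (-5)·(1/6) + (0)·(1/3) + (3)·(1/3) = 7/6.
B: (2)·(1/6) + (3)·(1/6) + (-5)·(1/3) + (-4)·(1/3) = -13/6.
C: (-4)·(1/6) + (6)·(1/6) + (5)·(1/3) + (-4)·(1/3) = 2/3.
The best pure response is A with expected payoff 7/6.

7/6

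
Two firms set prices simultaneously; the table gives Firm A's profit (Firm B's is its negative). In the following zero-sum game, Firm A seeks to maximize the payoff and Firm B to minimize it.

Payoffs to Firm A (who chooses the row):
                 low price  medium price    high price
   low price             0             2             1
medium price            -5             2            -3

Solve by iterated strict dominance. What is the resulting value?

Column medium price is strictly dominated by low price for Firm B (0<2, -5<2); eliminate medium price.
Row medium price is strictly dominated by row low price (0>-5, 1>-3); eliminate medium price.
Column high price is strictly dominated by low price for Firm B (0<1); eliminate high price.
Only (low price, low price) remains, with payoff 0.

0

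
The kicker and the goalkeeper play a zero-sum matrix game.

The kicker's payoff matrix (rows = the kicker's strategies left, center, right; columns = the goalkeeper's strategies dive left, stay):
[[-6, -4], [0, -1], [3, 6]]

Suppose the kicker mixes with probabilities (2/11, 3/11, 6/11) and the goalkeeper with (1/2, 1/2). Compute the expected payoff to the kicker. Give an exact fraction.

31/22

Against (1/2, 1/2), each row's expected payoff is left: -5; center: -1/2; right: 9/2.
Taking the (2/11, 3/11, 6/11)-weighted average: (2/11)·(-5) + (3/11)·(-1/2) + (6/11)·(9/2) = 31/22.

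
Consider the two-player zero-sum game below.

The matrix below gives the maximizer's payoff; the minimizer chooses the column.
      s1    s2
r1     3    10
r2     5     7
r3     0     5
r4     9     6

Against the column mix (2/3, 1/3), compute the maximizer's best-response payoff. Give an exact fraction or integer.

8

r1: (3)·(2/3) + (10)·(1/3) = 16/3.
r2: (5)·(2/3) + (7)·(1/3) = 17/3.
r3: (0)·(2/3) + (5)·(1/3) = 5/3.
r4: (9)·(2/3) + (6)·(1/3) = 8.
The best pure response is r4 with expected payoff 8.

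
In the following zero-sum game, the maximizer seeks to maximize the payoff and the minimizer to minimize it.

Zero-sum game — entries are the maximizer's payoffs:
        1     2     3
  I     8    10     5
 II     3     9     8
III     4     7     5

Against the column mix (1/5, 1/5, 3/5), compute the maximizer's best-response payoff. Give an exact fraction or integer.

I: (8)·(1/5) + (10)·(1/5) + (5)·(3/5) = 33/5.
II: (3)·(1/5) + (9)·(1/5) + (8)·(3/5) = 36/5.
III: (4)·(1/5) + (7)·(1/5) + (5)·(3/5) = 26/5.
The best pure response is II with expected payoff 36/5.

36/5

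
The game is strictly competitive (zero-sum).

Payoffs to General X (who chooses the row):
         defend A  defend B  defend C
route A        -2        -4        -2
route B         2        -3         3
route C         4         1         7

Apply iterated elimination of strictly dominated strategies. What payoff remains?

Row route A is strictly dominated by row route B (2>-2, -3>-4, 3>-2); eliminate route A.
Row route B is strictly dominated by row route C (4>2, 1>-3, 7>3); eliminate route B.
Column defend A is strictly dominated by defend B for General Y (1<4); eliminate defend A.
Column defend C is strictly dominated by defend B for General Y (1<7); eliminate defend C.
Only (route C, defend B) remains, with payoff 1.

1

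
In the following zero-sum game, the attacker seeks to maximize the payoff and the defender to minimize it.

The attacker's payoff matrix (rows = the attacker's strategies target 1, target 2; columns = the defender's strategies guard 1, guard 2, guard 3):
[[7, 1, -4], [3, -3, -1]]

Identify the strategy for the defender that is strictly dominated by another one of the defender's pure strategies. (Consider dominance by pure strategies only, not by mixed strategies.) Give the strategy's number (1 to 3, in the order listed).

1

The defender prefers columns that give the attacker less. Compare guard 1 with guard 2: 1 < 7, -3 < 3.
So guard 2 strictly dominates guard 1 for the defender; guard 1 is strictly dominated.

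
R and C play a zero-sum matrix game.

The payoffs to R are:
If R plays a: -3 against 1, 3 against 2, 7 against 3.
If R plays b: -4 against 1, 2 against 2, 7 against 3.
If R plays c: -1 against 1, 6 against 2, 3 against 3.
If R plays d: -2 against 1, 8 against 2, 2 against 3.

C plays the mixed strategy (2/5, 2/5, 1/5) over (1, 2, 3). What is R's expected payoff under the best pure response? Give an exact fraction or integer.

14/5

a: (-3)·(2/5) + (3)·(2/5) + (7)·(1/5) = 7/5.
b: (-4)·(2/5) + (2)·(2/5) + (7)·(1/5) = 3/5.
c: (-1)·(2/5) + (6)·(2/5) + (3)·(1/5) = 13/5.
d: (-2)·(2/5) + (8)·(2/5) + (2)·(1/5) = 14/5.
The best pure response is d with expected payoff 14/5.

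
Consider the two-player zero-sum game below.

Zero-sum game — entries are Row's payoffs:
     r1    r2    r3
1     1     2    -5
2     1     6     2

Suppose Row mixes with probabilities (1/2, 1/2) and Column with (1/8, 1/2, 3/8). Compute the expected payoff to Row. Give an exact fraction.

25/16

Against (1/8, 1/2, 3/8), each row's expected payoff is 1: -3/4; 2: 31/8.
Taking the (1/2, 1/2)-weighted average: (1/2)·(-3/4) + (1/2)·(31/8) = 25/16.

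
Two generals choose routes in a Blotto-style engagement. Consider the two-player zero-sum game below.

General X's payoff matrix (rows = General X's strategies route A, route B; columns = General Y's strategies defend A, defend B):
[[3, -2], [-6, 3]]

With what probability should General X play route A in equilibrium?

Row minima are -2 and -6, so General X's maximin is -2; column maxima are 3 and 3, so General Y's minimax is 3. These differ, so the equilibrium is in mixed strategies.
Let General X play route A with probability p. General Y is indifferent when 3p − 6(1−p) = −2p + 3(1−p), giving p = 9/14.

9/14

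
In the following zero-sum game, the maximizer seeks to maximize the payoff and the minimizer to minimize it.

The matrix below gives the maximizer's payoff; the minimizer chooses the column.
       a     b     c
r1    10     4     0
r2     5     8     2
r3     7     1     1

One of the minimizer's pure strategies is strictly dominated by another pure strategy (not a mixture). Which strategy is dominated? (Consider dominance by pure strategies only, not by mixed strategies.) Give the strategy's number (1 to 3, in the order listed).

1

The minimizer prefers columns that give the maximizer less. Compare a with c: 0 < 10, 2 < 5, 1 < 7.
So c strictly dominates a for the minimizer; a is strictly dominated.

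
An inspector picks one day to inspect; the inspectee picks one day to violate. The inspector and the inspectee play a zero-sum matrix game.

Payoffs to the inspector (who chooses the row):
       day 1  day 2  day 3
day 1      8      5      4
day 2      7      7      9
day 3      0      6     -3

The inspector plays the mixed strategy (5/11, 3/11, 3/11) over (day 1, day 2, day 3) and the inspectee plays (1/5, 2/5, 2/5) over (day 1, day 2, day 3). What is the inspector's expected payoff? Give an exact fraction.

53/11

Against (1/5, 2/5, 2/5), each row's expected payoff is day 1: 26/5; day 2: 39/5; day 3: 6/5.
Taking the (5/11, 3/11, 3/11)-weighted average: (5/11)·(26/5) + (3/11)·(39/5) + (3/11)·(6/5) = 53/11.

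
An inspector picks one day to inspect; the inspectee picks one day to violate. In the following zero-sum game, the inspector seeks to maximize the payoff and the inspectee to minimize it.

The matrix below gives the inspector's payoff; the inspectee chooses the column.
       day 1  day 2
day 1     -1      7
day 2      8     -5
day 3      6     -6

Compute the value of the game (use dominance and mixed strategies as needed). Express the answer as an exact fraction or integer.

17/7

Row day 3 is strictly dominated by row day 2, so the inspector never plays it.
The remaining 2×2 game on (day 1, day 2) × (day 1, day 2) has no saddle point. Let the inspector play day 1 with probability p; indifference gives −p + 8(1−p) = 7p − 5(1−p), so p = 13/21.
Similarly the inspectee's optimal q on day 1 is 4/7, and the value is -1·(4/7) + (7)·(3/7) = 17/7.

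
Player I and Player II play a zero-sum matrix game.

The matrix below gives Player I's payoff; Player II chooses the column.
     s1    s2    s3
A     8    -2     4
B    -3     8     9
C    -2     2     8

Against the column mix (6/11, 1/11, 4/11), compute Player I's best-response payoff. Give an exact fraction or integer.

62/11

A: (8)·(6/11) + (-2)·(1/11) + (4)·(4/11) = 62/11.
B: (-3)·(6/11) + (8)·(1/11) + (9)·(4/11) = 26/11.
C: (-2)·(6/11) + (2)·(1/11) + (8)·(4/11) = 2.
The best pure response is A with expected payoff 62/11.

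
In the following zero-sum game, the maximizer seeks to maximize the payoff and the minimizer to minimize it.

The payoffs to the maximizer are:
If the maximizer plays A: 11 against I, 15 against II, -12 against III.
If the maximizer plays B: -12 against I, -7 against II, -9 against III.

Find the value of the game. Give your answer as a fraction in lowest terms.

Column II is strictly dominated by I for the minimizer (it gives the maximizer more in every row).
The remaining 2×2 game on (A, B) × (I, III) has no saddle point. Let the maximizer play A with probability p; indifference gives 11p − 12(1−p) = −12p − 9(1−p), so p = 3/26.
Similarly the minimizer's optimal q on I is 3/26, and the value is 11·(3/26) + (-12)·(23/26) = -243/26.

-243/26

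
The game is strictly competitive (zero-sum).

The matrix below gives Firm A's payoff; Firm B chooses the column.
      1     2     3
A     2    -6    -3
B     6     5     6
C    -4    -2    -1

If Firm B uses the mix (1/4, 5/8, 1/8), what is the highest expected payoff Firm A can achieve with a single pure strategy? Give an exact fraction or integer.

A: (2)·(1/4) + (-6)·(5/8) + (-3)·(1/8) = -29/8.
B: (6)·(1/4) + (5)·(5/8) + (6)·(1/8) = 43/8.
C: (-4)·(1/4) + (-2)·(5/8) + (-1)·(1/8) = -19/8.
The best pure response is B with expected payoff 43/8.

43/8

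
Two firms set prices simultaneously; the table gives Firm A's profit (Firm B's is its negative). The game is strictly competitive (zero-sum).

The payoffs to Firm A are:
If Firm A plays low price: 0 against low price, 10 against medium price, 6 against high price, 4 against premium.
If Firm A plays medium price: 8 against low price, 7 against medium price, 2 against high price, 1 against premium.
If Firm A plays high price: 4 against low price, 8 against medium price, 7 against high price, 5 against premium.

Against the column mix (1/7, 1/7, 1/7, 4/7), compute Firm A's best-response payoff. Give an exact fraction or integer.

39/7

low price: (0)·(1/7) + (10)·(1/7) + (6)·(1/7) + (4)·(4/7) = 32/7.
medium price: (8)·(1/7) + (7)·(1/7) + (2)·(1/7) + (1)·(4/7) = 3.
high price: (4)·(1/7) + (8)·(1/7) + (7)·(1/7) + (5)·(4/7) = 39/7.
The best pure response is high price with expected payoff 39/7.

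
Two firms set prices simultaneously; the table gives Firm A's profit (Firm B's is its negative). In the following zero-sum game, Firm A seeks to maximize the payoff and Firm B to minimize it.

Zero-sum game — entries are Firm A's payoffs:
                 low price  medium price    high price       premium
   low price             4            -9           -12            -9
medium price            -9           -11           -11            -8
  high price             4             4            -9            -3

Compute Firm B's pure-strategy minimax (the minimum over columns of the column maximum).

The worst case (largest entry) in each column is low price: 4, medium price: 4, high price: -9, premium: -3.
The best (smallest) of these is -9.

-9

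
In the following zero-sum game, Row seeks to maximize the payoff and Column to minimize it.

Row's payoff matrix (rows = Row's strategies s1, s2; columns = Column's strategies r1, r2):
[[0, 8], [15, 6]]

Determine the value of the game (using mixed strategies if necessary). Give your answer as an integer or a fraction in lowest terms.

Row minima are 0 and 6, so Row's maximin is 6; column maxima are 15 and 8, so Column's minimax is 8. These differ, so the equilibrium is in mixed strategies.
Let Row play s1 with probability p. Column is indifferent when 15(1−p) = 8p + 6(1−p), giving p = 9/17.
Let Column play r1 with probability q. Row is indifferent when 8(1−q) = 15q + 6(1−q), giving q = 2/17.
The value is 0·(2/17) + (8)·(15/17) = 120/17.

120/17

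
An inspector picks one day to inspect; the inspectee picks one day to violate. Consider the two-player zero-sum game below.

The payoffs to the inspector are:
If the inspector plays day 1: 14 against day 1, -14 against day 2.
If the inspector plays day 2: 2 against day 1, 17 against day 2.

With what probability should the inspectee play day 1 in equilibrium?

31/43

Row minima are -14 and 2, so the inspector's maximin is 2; column maxima are 14 and 17, so the inspectee's minimax is 14. These differ, so the equilibrium is in mixed strategies.
Let the inspectee play day 1 with probability q. The inspector is indifferent when 14q − 14(1−q) = 2q + 17(1−q), giving q = 31/43.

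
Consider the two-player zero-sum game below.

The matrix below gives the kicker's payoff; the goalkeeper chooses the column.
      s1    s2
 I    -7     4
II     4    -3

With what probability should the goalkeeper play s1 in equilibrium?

Row minima are -7 and -3, so the kicker's maximin is -3; column maxima are 4 and 4, so the goalkeeper's minimax is 4. These differ, so the equilibrium is in mixed strategies.
Let the goalkeeper play s1 with probability q. The kicker is indifferent when −7q + 4(1−q) = 4q − 3(1−q), giving q = 7/18.

7/18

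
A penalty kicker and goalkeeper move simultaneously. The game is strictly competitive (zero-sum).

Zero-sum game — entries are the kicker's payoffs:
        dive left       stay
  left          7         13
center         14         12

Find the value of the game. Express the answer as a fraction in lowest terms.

49/4

Row minima are 7 and 12, so the kicker's maximin is 12; column maxima are 14 and 13, so the goalkeeper's minimax is 13. These differ, so the equilibrium is in mixed strategies.
Let the kicker play left with probability p. The goalkeeper is indifferent when 7p + 14(1−p) = 13p + 12(1−p), giving p = 1/4.
Let the goalkeeper play dive left with probability q. The kicker is indifferent when 7q + 13(1−q) = 14q + 12(1−q), giving q = 1/8.
The value is 7·(1/8) + (13)·(7/8) = 49/4.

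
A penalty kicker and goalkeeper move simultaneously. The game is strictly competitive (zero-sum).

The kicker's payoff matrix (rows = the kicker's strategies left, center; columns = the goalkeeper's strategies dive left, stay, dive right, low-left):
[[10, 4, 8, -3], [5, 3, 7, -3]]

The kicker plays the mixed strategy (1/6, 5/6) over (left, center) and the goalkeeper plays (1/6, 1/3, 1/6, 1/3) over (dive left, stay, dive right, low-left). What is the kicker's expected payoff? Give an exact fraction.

20/9

Against (1/6, 1/3, 1/6, 1/3), each row's expected payoff is left: 10/3; center: 2.
Taking the (1/6, 5/6)-weighted average: (1/6)·(10/3) + (5/6)·(2) = 20/9.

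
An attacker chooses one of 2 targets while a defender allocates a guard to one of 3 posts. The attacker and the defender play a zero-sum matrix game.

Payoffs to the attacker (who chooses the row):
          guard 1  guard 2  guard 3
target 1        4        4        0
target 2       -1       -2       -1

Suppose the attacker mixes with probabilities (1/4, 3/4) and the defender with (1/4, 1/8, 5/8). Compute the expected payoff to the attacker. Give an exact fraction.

Against (1/4, 1/8, 5/8), each row's expected payoff is target 1: 3/2; target 2: -9/8.
Taking the (1/4, 3/4)-weighted average: (1/4)·(3/2) + (3/4)·(-9/8) = -15/32.

-15/32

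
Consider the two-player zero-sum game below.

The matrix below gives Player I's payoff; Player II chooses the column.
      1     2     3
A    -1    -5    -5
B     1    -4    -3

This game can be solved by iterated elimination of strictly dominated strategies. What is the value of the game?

Row A is strictly dominated by row B (1>-1, -4>-5, -3>-5); eliminate A.
Column 1 is strictly dominated by 2 for Player II (-4<1); eliminate 1.
Column 3 is strictly dominated by 2 for Player II (-4<-3); eliminate 3.
Only (B, 2) remains, with payoff -4.

-4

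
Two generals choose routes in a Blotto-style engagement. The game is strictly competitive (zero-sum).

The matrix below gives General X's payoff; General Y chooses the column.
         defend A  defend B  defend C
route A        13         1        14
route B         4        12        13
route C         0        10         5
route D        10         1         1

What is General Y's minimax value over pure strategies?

12

The worst case (largest entry) in each column is defend A: 13, defend B: 12, defend C: 14.
The best (smallest) of these is 12.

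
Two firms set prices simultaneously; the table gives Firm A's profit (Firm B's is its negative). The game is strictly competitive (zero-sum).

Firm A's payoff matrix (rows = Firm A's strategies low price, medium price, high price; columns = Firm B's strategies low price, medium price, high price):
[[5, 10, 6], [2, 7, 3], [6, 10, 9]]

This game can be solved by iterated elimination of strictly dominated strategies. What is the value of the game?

6

Column medium price is strictly dominated by low price for Firm B (5<10, 2<7, 6<10); eliminate medium price.
Column high price is strictly dominated by low price for Firm B (5<6, 2<3, 6<9); eliminate high price.
Row low price is strictly dominated by row high price (6>5); eliminate low price.
Row medium price is strictly dominated by row high price (6>2); eliminate medium price.
Only (high price, low price) remains, with payoff 6.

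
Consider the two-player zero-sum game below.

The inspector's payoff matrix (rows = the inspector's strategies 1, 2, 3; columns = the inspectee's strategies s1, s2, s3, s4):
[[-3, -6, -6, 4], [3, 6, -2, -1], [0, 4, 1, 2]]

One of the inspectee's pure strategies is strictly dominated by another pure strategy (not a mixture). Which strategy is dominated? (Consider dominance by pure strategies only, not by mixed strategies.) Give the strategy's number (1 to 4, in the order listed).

4

The inspectee prefers columns that give the inspector less. Compare s4 with s3: -6 < 4, -2 < -1, 1 < 2.
So s3 strictly dominates s4 for the inspectee; s4 is strictly dominated.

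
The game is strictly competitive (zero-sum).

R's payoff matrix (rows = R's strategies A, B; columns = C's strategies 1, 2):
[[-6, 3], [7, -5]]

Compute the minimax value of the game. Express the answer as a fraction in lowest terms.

-3/7

Row minima are -6 and -5, so R's maximin is -5; column maxima are 7 and 3, so C's minimax is 3. These differ, so the equilibrium is in mixed strategies.
Let R play A with probability p. C is indifferent when −6p + 7(1−p) = 3p − 5(1−p), giving p = 4/7.
Let C play 1 with probability q. R is indifferent when −6q + 3(1−q) = 7q − 5(1−q), giving q = 8/21.
The value is -6·(8/21) + (3)·(13/21) = -3/7.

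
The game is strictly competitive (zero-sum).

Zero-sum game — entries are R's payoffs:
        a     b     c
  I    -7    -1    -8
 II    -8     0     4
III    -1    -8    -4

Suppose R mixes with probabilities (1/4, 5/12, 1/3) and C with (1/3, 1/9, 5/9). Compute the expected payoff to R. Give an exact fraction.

Against (1/3, 1/9, 5/9), each row's expected payoff is I: -62/9; II: -4/9; III: -31/9.
Taking the (1/4, 5/12, 1/3)-weighted average: (1/4)·(-62/9) + (5/12)·(-4/9) + (1/3)·(-31/9) = -55/18.

-55/18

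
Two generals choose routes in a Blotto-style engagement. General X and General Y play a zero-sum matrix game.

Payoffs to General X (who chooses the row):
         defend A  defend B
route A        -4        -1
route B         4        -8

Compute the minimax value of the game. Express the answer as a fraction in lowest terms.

Row minima are -4 and -8, so General X's maximin is -4; column maxima are 4 and -1, so General Y's minimax is -1. These differ, so the equilibrium is in mixed strategies.
Let General X play route A with probability p. General Y is indifferent when −4p + 4(1−p) = −p − 8(1−p), giving p = 4/5.
Let General Y play defend A with probability q. General X is indifferent when −4q − (1−q) = 4q − 8(1−q), giving q = 7/15.
The value is -4·(7/15) + (-1)·(8/15) = -12/5.

-12/5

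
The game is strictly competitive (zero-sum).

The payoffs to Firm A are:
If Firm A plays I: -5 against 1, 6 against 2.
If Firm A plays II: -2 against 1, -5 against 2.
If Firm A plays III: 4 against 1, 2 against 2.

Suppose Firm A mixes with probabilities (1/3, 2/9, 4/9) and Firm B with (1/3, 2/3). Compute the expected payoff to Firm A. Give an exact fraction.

Against (1/3, 2/3), each row's expected payoff is I: 7/3; II: -4; III: 8/3.
Taking the (1/3, 2/9, 4/9)-weighted average: (1/3)·(7/3) + (2/9)·(-4) + (4/9)·(8/3) = 29/27.

29/27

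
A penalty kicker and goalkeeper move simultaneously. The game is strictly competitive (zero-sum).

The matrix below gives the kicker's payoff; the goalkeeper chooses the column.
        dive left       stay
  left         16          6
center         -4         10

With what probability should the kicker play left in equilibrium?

7/12

Row minima are 6 and -4, so the kicker's maximin is 6; column maxima are 16 and 10, so the goalkeeper's minimax is 10. These differ, so the equilibrium is in mixed strategies.
Let the kicker play left with probability p. The goalkeeper is indifferent when 16p − 4(1−p) = 6p + 10(1−p), giving p = 7/12.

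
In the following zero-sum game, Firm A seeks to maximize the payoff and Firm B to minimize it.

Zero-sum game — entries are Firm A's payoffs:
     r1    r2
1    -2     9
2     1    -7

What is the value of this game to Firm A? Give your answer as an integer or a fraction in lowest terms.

Row minima are -2 and -7, so Firm A's maximin is -2; column maxima are 1 and 9, so Firm B's minimax is 1. These differ, so the equilibrium is in mixed strategies.
Let Firm A play 1 with probability p. Firm B is indifferent when −2p + (1−p) = 9p − 7(1−p), giving p = 8/19.
Let Firm B play r1 with probability q. Firm A is indifferent when −2q + 9(1−q) = q − 7(1−q), giving q = 16/19.
The value is -2·(16/19) + (9)·(3/19) = -5/19.

-5/19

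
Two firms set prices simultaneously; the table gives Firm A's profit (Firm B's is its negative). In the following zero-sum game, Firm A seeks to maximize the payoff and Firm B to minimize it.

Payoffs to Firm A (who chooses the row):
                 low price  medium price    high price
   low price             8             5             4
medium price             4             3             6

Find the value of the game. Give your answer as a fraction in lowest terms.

Column low price is strictly dominated by medium price for Firm B (it gives Firm A more in every row).
The remaining 2×2 game on (low price, medium price) × (medium price, high price) has no saddle point. Let Firm A play low price with probability p; indifference gives 5p + 3(1−p) = 4p + 6(1−p), so p = 3/4.
Similarly Firm B's optimal q on medium price is 1/2, and the value is 5·(1/2) + (4)·(1/2) = 9/2.

9/2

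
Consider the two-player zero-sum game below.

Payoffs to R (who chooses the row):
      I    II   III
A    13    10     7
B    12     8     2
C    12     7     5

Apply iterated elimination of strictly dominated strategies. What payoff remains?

Row B is strictly dominated by row A (13>12, 10>8, 7>2); eliminate B.
Row C is strictly dominated by row A (13>12, 10>7, 7>5); eliminate C.
Column II is strictly dominated by III for C (7<10); eliminate II.
Column I is strictly dominated by III for C (7<13); eliminate I.
Only (A, III) remains, with payoff 7.

7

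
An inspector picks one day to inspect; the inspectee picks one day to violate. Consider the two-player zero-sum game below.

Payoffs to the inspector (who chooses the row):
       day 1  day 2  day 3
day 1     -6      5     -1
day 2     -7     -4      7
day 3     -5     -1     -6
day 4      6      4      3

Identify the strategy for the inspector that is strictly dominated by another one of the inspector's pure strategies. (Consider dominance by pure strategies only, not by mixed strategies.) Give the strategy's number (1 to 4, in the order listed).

Compare day 3 with day 4: 6 > -5, 4 > -1, 3 > -6.
So day 4 strictly dominates day 3 for the inspector; day 3 is strictly dominated.

3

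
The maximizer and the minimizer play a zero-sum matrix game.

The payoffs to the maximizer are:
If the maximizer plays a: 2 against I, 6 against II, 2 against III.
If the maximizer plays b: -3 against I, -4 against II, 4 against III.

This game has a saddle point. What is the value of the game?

2

Row minima: 2, -4 → the maximizer's maximin is 2.
Column maxima: 2, 6, 4 → the minimizer's minimax is 2.
They coincide at (a, I), so the value is 2.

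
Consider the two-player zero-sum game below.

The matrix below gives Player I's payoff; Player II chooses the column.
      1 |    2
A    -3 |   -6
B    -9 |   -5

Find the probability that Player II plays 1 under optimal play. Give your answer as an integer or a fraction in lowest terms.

Row minima are -6 and -9, so Player I's maximin is -6; column maxima are -3 and -5, so Player II's minimax is -5. These differ, so the equilibrium is in mixed strategies.
Let Player II play 1 with probability q. Player I is indifferent when −3q − 6(1−q) = −9q − 5(1−q), giving q = 1/7.

1/7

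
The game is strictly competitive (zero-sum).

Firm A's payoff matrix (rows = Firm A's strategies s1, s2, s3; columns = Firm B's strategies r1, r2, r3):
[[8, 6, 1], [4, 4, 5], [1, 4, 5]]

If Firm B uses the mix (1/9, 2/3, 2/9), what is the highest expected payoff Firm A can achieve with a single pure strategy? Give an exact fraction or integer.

46/9

s1: (8)·(1/9) + (6)·(2/3) + (1)·(2/9) = 46/9.
s2: (4)·(1/9) + (4)·(2/3) + (5)·(2/9) = 38/9.
s3: (1)·(1/9) + (4)·(2/3) + (5)·(2/9) = 35/9.
The best pure response is s1 with expected payoff 46/9.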